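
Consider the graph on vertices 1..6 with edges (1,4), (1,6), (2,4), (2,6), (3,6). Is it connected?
No, it has 2 components: {1, 2, 3, 4, 6}, {5}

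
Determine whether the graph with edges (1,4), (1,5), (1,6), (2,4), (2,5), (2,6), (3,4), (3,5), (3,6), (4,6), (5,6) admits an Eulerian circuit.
No (4 vertices have odd degree: {1, 2, 3, 6}; Eulerian circuit requires 0)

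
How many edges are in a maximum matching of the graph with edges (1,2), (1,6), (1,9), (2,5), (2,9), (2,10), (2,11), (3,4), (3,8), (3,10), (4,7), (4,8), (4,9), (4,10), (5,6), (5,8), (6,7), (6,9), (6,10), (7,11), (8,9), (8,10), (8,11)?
5 (matching: (1,9), (3,4), (5,6), (7,11), (8,10); upper bound floor(n/2) = floor(11/2) = 5)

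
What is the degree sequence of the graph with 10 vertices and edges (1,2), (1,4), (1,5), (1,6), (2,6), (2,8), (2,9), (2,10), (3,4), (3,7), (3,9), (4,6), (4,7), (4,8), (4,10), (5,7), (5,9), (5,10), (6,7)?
[6, 5, 4, 4, 4, 4, 3, 3, 3, 2] (degrees: deg(1)=4, deg(2)=5, deg(3)=3, deg(4)=6, deg(5)=4, deg(6)=4, deg(7)=4, deg(8)=2, deg(9)=3, deg(10)=3)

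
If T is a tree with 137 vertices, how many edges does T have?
136 (A tree on V vertices has V - 1 edges, so 137 - 1 = 136)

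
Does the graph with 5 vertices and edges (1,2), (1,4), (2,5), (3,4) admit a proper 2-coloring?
Yes. Partition: {1, 3, 5}, {2, 4}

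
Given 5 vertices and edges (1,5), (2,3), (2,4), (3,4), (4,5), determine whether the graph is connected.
Yes (BFS from 1 visits [1, 5, 4, 2, 3] — all 5 vertices reached)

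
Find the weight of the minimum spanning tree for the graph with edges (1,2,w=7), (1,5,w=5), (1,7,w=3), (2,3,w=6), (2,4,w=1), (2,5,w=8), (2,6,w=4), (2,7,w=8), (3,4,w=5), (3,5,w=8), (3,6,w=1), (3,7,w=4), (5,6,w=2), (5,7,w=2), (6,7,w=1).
12 (MST edges: (1,7,w=3), (2,4,w=1), (2,6,w=4), (3,6,w=1), (5,7,w=2), (6,7,w=1); sum of weights 3 + 1 + 4 + 1 + 2 + 1 = 12)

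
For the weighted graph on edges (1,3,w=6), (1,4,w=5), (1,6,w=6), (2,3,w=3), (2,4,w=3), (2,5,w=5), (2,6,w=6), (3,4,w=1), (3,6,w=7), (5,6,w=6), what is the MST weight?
20 (MST edges: (1,4,w=5), (1,6,w=6), (2,3,w=3), (2,5,w=5), (3,4,w=1); sum of weights 5 + 6 + 3 + 5 + 1 = 20)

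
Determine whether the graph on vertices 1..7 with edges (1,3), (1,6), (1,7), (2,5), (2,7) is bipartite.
Yes. Partition: {1, 2, 4}, {3, 5, 6, 7}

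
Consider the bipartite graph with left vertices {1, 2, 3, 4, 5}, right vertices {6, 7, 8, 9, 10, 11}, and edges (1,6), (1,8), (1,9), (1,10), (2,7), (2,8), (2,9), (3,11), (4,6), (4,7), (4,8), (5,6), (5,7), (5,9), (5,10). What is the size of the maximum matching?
5 (matching: (1,10), (2,9), (3,11), (4,8), (5,7); upper bound min(|L|,|R|) = min(5,6) = 5)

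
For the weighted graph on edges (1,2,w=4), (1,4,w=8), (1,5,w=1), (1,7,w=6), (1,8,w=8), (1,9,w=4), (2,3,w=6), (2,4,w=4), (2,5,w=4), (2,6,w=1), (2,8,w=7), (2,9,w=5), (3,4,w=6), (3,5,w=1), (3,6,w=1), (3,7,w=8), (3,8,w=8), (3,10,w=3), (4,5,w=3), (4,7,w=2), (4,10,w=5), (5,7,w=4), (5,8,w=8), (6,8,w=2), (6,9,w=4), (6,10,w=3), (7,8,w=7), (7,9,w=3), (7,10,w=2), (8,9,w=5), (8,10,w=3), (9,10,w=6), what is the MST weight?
16 (MST edges: (1,5,w=1), (2,6,w=1), (3,5,w=1), (3,6,w=1), (3,10,w=3), (4,7,w=2), (6,8,w=2), (7,9,w=3), (7,10,w=2); sum of weights 1 + 1 + 1 + 1 + 3 + 2 + 2 + 3 + 2 = 16)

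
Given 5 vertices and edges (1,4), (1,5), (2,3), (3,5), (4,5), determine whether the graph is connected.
Yes (BFS from 1 visits [1, 4, 5, 3, 2] — all 5 vertices reached)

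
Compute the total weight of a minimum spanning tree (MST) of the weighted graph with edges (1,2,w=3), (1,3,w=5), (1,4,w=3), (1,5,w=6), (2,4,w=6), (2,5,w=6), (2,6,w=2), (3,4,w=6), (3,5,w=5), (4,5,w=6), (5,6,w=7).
18 (MST edges: (1,2,w=3), (1,3,w=5), (1,4,w=3), (2,6,w=2), (3,5,w=5); sum of weights 3 + 5 + 3 + 2 + 5 = 18)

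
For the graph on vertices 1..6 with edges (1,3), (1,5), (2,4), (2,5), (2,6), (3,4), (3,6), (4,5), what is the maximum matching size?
3 (matching: (1,5), (2,6), (3,4); upper bound floor(n/2) = floor(6/2) = 3)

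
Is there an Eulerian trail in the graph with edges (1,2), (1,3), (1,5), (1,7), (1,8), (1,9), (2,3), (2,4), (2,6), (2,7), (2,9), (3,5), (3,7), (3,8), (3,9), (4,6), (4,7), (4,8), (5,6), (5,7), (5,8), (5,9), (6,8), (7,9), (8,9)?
Yes — and in fact it has an Eulerian circuit (the graph is connected and all 9 vertices have even degree)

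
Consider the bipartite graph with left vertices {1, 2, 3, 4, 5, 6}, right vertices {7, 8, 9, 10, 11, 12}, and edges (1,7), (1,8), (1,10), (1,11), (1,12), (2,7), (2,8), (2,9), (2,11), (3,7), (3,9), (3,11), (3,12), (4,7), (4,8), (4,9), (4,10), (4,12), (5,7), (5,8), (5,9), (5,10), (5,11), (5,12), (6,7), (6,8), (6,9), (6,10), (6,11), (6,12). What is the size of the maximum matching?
6 (matching: (1,12), (2,11), (3,9), (4,10), (5,8), (6,7); upper bound min(|L|,|R|) = min(6,6) = 6)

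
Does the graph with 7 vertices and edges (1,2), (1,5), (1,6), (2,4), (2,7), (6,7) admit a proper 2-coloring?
Yes. Partition: {1, 3, 4, 7}, {2, 5, 6}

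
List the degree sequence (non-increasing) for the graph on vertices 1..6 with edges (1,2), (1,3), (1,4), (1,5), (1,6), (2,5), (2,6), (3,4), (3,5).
[5, 3, 3, 3, 2, 2] (degrees: deg(1)=5, deg(2)=3, deg(3)=3, deg(4)=2, deg(5)=3, deg(6)=2)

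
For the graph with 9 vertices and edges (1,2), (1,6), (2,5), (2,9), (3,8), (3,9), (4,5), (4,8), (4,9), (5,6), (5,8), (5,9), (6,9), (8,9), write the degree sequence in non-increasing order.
[6, 5, 4, 3, 3, 3, 2, 2, 0] (degrees: deg(1)=2, deg(2)=3, deg(3)=2, deg(4)=3, deg(5)=5, deg(6)=3, deg(7)=0, deg(8)=4, deg(9)=6)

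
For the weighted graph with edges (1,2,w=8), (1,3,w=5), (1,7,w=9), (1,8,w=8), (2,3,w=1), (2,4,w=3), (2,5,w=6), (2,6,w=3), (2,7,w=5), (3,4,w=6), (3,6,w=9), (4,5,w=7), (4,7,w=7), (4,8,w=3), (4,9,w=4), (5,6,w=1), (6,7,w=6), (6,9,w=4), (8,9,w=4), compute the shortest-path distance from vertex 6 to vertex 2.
3 (path: 6 -> 2; weights 3 = 3)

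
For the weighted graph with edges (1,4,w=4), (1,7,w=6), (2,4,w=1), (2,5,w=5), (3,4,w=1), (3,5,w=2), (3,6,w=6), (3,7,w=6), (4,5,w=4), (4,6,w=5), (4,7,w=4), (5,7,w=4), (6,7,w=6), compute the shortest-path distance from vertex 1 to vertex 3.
5 (path: 1 -> 4 -> 3; weights 4 + 1 = 5)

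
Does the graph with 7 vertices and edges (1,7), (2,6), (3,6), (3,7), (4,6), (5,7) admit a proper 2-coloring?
Yes. Partition: {1, 2, 3, 4, 5}, {6, 7}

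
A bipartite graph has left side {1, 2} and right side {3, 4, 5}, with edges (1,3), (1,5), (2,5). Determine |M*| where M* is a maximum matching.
2 (matching: (1,3), (2,5); upper bound min(|L|,|R|) = min(2,3) = 2)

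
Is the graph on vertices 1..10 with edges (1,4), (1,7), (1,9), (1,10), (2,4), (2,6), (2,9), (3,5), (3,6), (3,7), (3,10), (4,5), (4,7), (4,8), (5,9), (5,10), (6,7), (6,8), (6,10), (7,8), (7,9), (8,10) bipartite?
No (odd cycle of length 3: 9 -> 1 -> 7 -> 9)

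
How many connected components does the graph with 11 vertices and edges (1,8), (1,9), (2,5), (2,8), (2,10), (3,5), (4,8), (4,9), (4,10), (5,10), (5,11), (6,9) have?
2 (components: {1, 2, 3, 4, 5, 6, 8, 9, 10, 11}, {7})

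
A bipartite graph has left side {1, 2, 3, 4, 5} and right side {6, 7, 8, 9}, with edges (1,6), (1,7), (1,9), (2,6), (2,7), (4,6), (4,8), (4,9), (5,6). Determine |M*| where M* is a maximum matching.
4 (matching: (1,9), (2,7), (4,8), (5,6); upper bound min(|L|,|R|) = min(5,4) = 4)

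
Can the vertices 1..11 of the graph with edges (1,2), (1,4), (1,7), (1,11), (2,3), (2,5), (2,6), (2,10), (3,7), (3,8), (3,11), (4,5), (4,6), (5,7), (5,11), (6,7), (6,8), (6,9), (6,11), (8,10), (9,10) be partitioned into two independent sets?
Yes. Partition: {1, 3, 5, 6, 10}, {2, 4, 7, 8, 9, 11}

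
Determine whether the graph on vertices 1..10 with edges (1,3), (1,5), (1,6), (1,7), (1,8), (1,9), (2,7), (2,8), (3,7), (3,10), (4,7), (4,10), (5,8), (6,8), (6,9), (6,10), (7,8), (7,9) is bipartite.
No (odd cycle of length 3: 7 -> 1 -> 8 -> 7)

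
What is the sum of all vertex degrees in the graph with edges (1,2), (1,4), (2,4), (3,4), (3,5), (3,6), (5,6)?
14 (handshake: sum of degrees = 2|E| = 2 x 7 = 14)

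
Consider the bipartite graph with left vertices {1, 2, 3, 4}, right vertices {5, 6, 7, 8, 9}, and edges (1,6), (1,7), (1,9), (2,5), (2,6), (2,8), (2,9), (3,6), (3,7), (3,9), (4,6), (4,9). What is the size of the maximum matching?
4 (matching: (1,9), (2,8), (3,7), (4,6); upper bound min(|L|,|R|) = min(4,5) = 4)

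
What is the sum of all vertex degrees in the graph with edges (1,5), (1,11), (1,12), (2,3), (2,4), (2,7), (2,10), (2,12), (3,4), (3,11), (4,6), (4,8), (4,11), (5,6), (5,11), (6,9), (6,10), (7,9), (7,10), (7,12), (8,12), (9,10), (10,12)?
46 (handshake: sum of degrees = 2|E| = 2 x 23 = 46)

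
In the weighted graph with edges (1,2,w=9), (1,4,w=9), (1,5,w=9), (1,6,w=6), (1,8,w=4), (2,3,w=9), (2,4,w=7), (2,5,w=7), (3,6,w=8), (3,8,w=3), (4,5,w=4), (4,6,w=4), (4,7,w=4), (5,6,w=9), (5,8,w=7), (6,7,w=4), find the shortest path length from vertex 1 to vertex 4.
9 (path: 1 -> 4; weights 9 = 9)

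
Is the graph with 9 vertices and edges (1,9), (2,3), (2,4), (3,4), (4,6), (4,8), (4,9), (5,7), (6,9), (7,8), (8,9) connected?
Yes (BFS from 1 visits [1, 9, 4, 6, 8, 2, 3, 7, 5] — all 9 vertices reached)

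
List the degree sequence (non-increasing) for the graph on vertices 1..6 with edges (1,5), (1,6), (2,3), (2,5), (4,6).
[2, 2, 2, 2, 1, 1] (degrees: deg(1)=2, deg(2)=2, deg(3)=1, deg(4)=1, deg(5)=2, deg(6)=2)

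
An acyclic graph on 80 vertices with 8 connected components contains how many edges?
72 (Each of the 8 component trees on V_i vertices has V_i - 1 edges; summing gives V - C = 80 - 8 = 72)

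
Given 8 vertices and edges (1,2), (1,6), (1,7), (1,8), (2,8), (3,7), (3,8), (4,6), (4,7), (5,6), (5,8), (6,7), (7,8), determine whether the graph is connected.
Yes (BFS from 1 visits [1, 2, 6, 7, 8, 4, 5, 3] — all 8 vertices reached)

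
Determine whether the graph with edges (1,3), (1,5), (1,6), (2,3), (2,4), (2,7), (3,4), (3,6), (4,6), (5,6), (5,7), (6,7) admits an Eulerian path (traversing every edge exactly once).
No (6 vertices have odd degree: {1, 2, 4, 5, 6, 7}; Eulerian path requires 0 or 2)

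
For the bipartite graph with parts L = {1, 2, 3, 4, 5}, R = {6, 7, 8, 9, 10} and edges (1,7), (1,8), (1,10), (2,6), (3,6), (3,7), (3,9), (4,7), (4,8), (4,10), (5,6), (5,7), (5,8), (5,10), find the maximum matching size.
5 (matching: (1,10), (2,6), (3,9), (4,8), (5,7); upper bound min(|L|,|R|) = min(5,5) = 5)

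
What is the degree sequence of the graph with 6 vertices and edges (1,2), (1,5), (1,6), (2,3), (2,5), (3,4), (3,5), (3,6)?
[4, 3, 3, 3, 2, 1] (degrees: deg(1)=3, deg(2)=3, deg(3)=4, deg(4)=1, deg(5)=3, deg(6)=2)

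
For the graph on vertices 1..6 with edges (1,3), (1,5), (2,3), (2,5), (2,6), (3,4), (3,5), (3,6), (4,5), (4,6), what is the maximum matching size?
3 (matching: (1,3), (2,6), (4,5); upper bound floor(n/2) = floor(6/2) = 3)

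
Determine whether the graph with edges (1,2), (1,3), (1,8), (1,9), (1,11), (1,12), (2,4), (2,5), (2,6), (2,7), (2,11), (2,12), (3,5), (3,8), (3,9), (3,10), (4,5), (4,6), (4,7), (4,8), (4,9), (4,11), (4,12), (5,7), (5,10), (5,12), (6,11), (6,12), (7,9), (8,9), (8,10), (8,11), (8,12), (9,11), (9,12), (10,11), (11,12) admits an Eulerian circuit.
No (4 vertices have odd degree: {2, 3, 8, 9}; Eulerian circuit requires 0)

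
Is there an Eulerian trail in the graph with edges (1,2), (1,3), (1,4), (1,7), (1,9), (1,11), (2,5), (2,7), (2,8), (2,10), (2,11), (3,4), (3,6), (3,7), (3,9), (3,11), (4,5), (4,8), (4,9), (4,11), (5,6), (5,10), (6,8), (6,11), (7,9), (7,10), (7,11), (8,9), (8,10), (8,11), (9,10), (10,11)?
Yes — and in fact it has an Eulerian circuit (the graph is connected and all 11 vertices have even degree)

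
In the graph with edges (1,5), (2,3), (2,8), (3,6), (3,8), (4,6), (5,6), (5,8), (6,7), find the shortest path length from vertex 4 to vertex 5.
2 (path: 4 -> 6 -> 5, 2 edges)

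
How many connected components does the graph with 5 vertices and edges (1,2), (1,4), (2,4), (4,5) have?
2 (components: {1, 2, 4, 5}, {3})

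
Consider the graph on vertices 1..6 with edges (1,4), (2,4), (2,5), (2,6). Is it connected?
No, it has 2 components: {1, 2, 4, 5, 6}, {3}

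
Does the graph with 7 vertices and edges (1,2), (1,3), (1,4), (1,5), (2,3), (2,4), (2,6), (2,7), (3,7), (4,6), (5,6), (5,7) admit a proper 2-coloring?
No (odd cycle of length 3: 2 -> 1 -> 3 -> 2)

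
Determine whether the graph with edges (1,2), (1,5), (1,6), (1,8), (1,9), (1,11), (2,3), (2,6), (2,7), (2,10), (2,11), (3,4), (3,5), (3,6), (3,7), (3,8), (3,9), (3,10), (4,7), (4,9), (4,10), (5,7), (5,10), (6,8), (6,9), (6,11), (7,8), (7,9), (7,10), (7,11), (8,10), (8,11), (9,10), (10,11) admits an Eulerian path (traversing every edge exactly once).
Yes — and in fact it has an Eulerian circuit (the graph is connected and all 11 vertices have even degree)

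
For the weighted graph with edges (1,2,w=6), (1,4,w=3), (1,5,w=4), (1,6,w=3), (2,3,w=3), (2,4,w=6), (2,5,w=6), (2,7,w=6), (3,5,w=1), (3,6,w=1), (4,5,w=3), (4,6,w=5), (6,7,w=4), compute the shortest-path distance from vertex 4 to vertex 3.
4 (path: 4 -> 5 -> 3; weights 3 + 1 = 4)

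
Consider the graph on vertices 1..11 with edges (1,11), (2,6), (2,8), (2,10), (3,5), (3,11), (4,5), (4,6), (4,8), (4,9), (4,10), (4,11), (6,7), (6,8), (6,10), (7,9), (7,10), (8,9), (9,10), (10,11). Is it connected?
Yes (BFS from 1 visits [1, 11, 3, 4, 10, 5, 6, 8, 9, 2, 7] — all 11 vertices reached)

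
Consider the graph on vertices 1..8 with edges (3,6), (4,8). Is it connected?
No, it has 6 components: {1}, {2}, {3, 6}, {4, 8}, {5}, {7}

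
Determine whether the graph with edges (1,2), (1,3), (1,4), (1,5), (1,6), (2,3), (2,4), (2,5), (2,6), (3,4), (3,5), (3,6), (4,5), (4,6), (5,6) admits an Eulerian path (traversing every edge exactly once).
No (6 vertices have odd degree: {1, 2, 3, 4, 5, 6}; Eulerian path requires 0 or 2)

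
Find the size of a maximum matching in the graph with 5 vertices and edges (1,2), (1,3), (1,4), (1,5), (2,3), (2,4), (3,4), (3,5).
2 (matching: (1,4), (3,5); upper bound floor(n/2) = floor(5/2) = 2)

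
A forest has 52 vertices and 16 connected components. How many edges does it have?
36 (Each of the 16 component trees on V_i vertices has V_i - 1 edges; summing gives V - C = 52 - 16 = 36)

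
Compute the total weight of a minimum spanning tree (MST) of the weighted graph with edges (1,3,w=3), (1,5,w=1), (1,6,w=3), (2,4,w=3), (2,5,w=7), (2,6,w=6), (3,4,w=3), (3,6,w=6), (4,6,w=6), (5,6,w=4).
13 (MST edges: (1,3,w=3), (1,5,w=1), (1,6,w=3), (2,4,w=3), (3,4,w=3); sum of weights 3 + 1 + 3 + 3 + 3 = 13)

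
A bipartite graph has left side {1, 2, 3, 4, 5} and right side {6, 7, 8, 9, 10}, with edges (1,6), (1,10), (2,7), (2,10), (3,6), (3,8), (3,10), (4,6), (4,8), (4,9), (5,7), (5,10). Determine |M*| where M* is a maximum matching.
5 (matching: (1,6), (2,7), (3,8), (4,9), (5,10); upper bound min(|L|,|R|) = min(5,5) = 5)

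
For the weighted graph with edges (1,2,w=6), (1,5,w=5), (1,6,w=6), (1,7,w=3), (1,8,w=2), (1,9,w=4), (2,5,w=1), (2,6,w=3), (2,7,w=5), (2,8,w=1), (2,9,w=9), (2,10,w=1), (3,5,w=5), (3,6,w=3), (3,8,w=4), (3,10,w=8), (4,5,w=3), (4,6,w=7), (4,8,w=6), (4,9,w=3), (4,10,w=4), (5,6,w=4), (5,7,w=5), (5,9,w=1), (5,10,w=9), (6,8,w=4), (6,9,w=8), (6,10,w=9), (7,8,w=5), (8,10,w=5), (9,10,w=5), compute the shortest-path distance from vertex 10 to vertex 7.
6 (path: 10 -> 2 -> 7; weights 1 + 5 = 6)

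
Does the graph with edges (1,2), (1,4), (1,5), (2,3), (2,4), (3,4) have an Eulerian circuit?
No (4 vertices have odd degree: {1, 2, 4, 5}; Eulerian circuit requires 0)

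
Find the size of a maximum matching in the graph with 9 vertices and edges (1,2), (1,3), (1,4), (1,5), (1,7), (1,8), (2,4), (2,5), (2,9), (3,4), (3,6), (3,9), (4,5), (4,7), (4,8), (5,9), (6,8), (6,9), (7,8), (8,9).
4 (matching: (1,7), (2,9), (4,5), (6,8); upper bound floor(n/2) = floor(9/2) = 4)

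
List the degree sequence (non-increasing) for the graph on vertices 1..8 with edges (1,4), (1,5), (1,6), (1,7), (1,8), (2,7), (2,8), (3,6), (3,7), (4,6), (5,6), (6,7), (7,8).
[5, 5, 5, 3, 2, 2, 2, 2] (degrees: deg(1)=5, deg(2)=2, deg(3)=2, deg(4)=2, deg(5)=2, deg(6)=5, deg(7)=5, deg(8)=3)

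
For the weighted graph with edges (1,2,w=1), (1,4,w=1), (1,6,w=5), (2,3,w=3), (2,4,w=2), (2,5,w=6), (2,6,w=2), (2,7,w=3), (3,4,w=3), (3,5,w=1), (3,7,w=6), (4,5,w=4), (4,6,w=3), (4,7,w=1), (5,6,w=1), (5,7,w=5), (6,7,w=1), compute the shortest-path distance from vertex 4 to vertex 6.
2 (path: 4 -> 7 -> 6; weights 1 + 1 = 2)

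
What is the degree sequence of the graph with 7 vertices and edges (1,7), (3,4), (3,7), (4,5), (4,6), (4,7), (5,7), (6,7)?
[5, 4, 2, 2, 2, 1, 0] (degrees: deg(1)=1, deg(2)=0, deg(3)=2, deg(4)=4, deg(5)=2, deg(6)=2, deg(7)=5)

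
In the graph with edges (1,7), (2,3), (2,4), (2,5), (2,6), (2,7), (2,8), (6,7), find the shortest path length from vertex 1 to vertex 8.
3 (path: 1 -> 7 -> 2 -> 8, 3 edges)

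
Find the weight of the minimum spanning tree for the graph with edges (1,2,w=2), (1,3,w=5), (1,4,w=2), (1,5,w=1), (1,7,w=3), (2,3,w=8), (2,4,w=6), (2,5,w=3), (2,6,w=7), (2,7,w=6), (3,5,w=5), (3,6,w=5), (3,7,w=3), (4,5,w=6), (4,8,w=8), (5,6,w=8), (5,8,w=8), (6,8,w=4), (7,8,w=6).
20 (MST edges: (1,2,w=2), (1,4,w=2), (1,5,w=1), (1,7,w=3), (3,6,w=5), (3,7,w=3), (6,8,w=4); sum of weights 2 + 2 + 1 + 3 + 5 + 3 + 4 = 20)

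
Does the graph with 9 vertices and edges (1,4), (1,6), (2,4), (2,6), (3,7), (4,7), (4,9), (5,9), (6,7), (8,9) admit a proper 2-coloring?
Yes. Partition: {1, 2, 7, 9}, {3, 4, 5, 6, 8}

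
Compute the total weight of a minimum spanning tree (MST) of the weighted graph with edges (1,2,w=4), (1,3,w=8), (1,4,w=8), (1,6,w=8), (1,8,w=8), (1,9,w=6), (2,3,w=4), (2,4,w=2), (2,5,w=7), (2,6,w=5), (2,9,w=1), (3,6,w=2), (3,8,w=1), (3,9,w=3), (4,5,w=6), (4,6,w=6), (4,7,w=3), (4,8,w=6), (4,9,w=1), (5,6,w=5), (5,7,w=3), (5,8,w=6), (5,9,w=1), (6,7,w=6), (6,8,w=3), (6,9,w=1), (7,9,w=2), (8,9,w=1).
12 (MST edges: (1,2,w=4), (2,9,w=1), (3,8,w=1), (4,9,w=1), (5,9,w=1), (6,9,w=1), (7,9,w=2), (8,9,w=1); sum of weights 4 + 1 + 1 + 1 + 1 + 1 + 2 + 1 = 12)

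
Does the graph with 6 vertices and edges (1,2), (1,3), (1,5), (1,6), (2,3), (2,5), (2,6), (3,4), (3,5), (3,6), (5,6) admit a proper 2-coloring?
No (odd cycle of length 3: 2 -> 1 -> 5 -> 2)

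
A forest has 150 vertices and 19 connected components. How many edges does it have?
131 (Each of the 19 component trees on V_i vertices has V_i - 1 edges; summing gives V - C = 150 - 19 = 131)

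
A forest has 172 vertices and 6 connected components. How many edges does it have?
166 (Each of the 6 component trees on V_i vertices has V_i - 1 edges; summing gives V - C = 172 - 6 = 166)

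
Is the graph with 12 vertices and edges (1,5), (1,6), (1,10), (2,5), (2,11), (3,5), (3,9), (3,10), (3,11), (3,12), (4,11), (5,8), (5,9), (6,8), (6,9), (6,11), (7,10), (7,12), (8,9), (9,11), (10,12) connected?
Yes (BFS from 1 visits [1, 5, 6, 10, 2, 3, 8, 9, 11, 7, 12, 4] — all 12 vertices reached)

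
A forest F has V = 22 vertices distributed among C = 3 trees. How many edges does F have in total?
19 (Each of the 3 component trees on V_i vertices has V_i - 1 edges; summing gives V - C = 22 - 3 = 19)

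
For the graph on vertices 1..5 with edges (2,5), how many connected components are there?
4 (components: {1}, {2, 5}, {3}, {4})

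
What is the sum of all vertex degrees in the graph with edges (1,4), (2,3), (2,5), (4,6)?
8 (handshake: sum of degrees = 2|E| = 2 x 4 = 8)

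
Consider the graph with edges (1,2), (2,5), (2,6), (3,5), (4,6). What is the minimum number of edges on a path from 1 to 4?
3 (path: 1 -> 2 -> 6 -> 4, 3 edges)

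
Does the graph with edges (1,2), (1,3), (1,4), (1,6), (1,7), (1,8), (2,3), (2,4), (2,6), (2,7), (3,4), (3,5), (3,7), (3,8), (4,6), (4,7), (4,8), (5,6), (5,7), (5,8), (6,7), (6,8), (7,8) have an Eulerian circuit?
No (2 vertices have odd degree: {2, 7}; Eulerian circuit requires 0)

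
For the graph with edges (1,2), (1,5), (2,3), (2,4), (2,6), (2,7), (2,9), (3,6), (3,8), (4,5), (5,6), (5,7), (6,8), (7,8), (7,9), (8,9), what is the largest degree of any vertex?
6 (attained at vertex 2)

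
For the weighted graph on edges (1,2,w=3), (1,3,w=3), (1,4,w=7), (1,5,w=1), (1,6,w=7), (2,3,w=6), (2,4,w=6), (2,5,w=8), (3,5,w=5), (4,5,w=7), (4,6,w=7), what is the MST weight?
20 (MST edges: (1,2,w=3), (1,3,w=3), (1,5,w=1), (1,6,w=7), (2,4,w=6); sum of weights 3 + 3 + 1 + 7 + 6 = 20)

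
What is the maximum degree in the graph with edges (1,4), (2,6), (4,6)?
2 (attained at vertices 4, 6)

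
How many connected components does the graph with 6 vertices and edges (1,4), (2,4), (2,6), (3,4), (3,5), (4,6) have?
1 (components: {1, 2, 3, 4, 5, 6})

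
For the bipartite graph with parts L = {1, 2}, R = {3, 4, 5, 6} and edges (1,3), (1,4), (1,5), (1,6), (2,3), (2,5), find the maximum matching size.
2 (matching: (1,6), (2,5); upper bound min(|L|,|R|) = min(2,4) = 2)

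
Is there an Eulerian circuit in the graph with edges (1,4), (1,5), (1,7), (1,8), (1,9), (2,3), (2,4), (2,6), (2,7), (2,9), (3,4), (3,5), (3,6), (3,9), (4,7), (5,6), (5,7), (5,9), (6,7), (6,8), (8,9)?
No (8 vertices have odd degree: {1, 2, 3, 5, 6, 7, 8, 9}; Eulerian circuit requires 0)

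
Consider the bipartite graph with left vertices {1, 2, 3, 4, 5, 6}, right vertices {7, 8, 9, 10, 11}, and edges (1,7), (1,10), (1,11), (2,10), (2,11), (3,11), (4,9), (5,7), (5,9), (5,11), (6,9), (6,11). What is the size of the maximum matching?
4 (matching: (1,11), (2,10), (4,9), (5,7); upper bound min(|L|,|R|) = min(6,5) = 5)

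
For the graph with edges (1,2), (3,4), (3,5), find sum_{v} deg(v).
6 (handshake: sum of degrees = 2|E| = 2 x 3 = 6)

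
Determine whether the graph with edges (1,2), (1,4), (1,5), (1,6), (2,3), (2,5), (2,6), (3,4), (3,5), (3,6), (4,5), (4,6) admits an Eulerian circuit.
Yes (the graph is connected and all 6 vertices have even degree)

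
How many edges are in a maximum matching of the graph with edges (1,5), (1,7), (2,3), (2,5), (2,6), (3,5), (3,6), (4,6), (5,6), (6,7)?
3 (matching: (1,7), (2,5), (4,6); upper bound floor(n/2) = floor(7/2) = 3)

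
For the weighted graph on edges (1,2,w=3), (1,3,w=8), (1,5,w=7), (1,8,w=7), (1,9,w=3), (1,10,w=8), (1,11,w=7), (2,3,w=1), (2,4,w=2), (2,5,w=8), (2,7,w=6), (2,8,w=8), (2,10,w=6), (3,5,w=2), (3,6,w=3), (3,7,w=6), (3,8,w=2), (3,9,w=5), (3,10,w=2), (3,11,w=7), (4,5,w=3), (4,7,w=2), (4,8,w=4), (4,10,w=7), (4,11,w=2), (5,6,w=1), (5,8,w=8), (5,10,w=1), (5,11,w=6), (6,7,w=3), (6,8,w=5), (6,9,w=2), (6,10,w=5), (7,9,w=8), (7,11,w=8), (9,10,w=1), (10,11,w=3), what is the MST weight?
17 (MST edges: (1,2,w=3), (2,3,w=1), (2,4,w=2), (3,5,w=2), (3,8,w=2), (4,7,w=2), (4,11,w=2), (5,6,w=1), (5,10,w=1), (9,10,w=1); sum of weights 3 + 1 + 2 + 2 + 2 + 2 + 2 + 1 + 1 + 1 = 17)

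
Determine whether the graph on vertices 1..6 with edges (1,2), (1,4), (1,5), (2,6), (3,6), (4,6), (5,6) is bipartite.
Yes. Partition: {1, 6}, {2, 3, 4, 5}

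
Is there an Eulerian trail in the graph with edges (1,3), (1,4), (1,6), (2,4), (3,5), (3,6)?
No (4 vertices have odd degree: {1, 2, 3, 5}; Eulerian path requires 0 or 2)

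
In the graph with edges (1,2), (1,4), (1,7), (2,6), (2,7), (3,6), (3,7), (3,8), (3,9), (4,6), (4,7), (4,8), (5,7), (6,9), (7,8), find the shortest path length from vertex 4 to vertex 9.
2 (path: 4 -> 6 -> 9, 2 edges)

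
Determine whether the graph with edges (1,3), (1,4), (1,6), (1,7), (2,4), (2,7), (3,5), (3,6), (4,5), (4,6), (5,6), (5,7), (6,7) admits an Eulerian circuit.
No (2 vertices have odd degree: {3, 6}; Eulerian circuit requires 0)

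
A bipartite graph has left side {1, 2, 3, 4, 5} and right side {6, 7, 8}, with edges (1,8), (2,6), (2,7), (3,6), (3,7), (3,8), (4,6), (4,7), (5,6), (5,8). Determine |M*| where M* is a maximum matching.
3 (matching: (1,8), (2,7), (3,6); upper bound min(|L|,|R|) = min(5,3) = 3)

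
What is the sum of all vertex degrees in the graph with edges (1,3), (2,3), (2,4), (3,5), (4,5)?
10 (handshake: sum of degrees = 2|E| = 2 x 5 = 10)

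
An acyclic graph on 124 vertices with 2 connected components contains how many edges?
122 (Each of the 2 component trees on V_i vertices has V_i - 1 edges; summing gives V - C = 124 - 2 = 122)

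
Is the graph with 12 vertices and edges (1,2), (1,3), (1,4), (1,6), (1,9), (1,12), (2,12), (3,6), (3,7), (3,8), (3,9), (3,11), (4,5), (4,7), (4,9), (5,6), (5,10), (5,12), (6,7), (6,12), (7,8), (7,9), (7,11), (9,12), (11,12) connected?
Yes (BFS from 1 visits [1, 2, 3, 4, 6, 9, 12, 7, 8, 11, 5, 10] — all 12 vertices reached)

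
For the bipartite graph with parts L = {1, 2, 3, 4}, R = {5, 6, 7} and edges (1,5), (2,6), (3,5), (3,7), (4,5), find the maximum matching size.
3 (matching: (1,5), (2,6), (3,7); upper bound min(|L|,|R|) = min(4,3) = 3)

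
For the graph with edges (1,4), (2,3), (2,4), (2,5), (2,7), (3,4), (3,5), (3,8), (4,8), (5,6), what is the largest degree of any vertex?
4 (attained at vertices 2, 3, 4)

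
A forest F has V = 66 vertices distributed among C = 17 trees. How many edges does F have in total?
49 (Each of the 17 component trees on V_i vertices has V_i - 1 edges; summing gives V - C = 66 - 17 = 49)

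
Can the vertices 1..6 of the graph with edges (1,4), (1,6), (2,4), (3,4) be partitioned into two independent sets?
Yes. Partition: {1, 2, 3, 5}, {4, 6}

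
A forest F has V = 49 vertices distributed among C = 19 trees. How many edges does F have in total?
30 (Each of the 19 component trees on V_i vertices has V_i - 1 edges; summing gives V - C = 49 - 19 = 30)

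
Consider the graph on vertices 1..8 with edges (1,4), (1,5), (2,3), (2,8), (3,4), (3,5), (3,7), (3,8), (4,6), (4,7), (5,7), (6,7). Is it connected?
Yes (BFS from 1 visits [1, 4, 5, 3, 6, 7, 2, 8] — all 8 vertices reached)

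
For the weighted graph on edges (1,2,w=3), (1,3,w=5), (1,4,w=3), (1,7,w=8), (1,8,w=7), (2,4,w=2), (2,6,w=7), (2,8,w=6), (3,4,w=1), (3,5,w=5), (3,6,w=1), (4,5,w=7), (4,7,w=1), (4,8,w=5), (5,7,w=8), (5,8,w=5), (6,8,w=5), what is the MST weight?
18 (MST edges: (1,4,w=3), (2,4,w=2), (3,4,w=1), (3,5,w=5), (3,6,w=1), (4,7,w=1), (4,8,w=5); sum of weights 3 + 2 + 1 + 5 + 1 + 1 + 5 = 18)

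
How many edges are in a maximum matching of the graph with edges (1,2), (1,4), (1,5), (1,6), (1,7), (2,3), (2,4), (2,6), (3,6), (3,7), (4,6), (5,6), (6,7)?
3 (matching: (1,5), (2,4), (6,7); upper bound floor(n/2) = floor(7/2) = 3)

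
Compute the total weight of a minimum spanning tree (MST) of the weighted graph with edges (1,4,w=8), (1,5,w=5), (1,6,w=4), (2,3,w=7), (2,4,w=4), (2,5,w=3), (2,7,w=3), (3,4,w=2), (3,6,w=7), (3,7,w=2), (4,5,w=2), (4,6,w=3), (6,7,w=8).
16 (MST edges: (1,6,w=4), (2,5,w=3), (3,4,w=2), (3,7,w=2), (4,5,w=2), (4,6,w=3); sum of weights 4 + 3 + 2 + 2 + 2 + 3 = 16)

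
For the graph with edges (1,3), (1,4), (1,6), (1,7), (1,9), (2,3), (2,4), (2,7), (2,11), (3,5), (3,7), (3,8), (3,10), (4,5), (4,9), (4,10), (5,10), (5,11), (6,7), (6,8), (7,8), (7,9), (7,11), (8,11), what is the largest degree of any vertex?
7 (attained at vertex 7)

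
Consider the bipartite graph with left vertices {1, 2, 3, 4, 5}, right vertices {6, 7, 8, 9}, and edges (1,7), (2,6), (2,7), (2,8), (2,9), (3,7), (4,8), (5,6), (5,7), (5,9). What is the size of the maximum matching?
4 (matching: (1,7), (2,9), (4,8), (5,6); upper bound min(|L|,|R|) = min(5,4) = 4)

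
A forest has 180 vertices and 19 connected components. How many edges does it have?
161 (Each of the 19 component trees on V_i vertices has V_i - 1 edges; summing gives V - C = 180 - 19 = 161)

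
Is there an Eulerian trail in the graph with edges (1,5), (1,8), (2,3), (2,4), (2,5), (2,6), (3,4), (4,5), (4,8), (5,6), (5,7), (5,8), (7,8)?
Yes — and in fact it has an Eulerian circuit (the graph is connected and all 8 vertices have even degree)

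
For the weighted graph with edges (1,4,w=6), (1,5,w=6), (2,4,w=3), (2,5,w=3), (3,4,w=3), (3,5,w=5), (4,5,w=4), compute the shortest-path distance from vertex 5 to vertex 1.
6 (path: 5 -> 1; weights 6 = 6)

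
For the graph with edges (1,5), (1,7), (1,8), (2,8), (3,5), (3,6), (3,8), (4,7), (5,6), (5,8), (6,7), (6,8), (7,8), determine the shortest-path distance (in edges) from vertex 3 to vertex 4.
3 (path: 3 -> 6 -> 7 -> 4, 3 edges)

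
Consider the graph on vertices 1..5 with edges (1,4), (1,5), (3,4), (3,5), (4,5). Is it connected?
No, it has 2 components: {1, 3, 4, 5}, {2}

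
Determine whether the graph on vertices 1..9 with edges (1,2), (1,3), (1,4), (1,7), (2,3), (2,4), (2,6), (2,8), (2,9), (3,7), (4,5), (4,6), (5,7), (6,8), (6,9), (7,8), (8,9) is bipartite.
No (odd cycle of length 3: 2 -> 1 -> 3 -> 2)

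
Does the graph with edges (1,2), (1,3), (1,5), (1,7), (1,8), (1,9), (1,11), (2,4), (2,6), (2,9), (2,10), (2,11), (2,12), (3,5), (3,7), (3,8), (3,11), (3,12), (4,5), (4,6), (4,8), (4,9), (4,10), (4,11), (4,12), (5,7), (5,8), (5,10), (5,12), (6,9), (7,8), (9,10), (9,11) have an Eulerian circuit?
No (6 vertices have odd degree: {1, 2, 5, 6, 8, 11}; Eulerian circuit requires 0)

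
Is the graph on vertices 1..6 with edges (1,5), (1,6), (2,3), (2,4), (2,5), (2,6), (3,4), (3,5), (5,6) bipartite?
No (odd cycle of length 3: 5 -> 1 -> 6 -> 5)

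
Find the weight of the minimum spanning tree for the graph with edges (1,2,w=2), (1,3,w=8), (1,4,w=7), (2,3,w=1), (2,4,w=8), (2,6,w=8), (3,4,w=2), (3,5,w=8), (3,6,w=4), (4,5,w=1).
10 (MST edges: (1,2,w=2), (2,3,w=1), (3,4,w=2), (3,6,w=4), (4,5,w=1); sum of weights 2 + 1 + 2 + 4 + 1 = 10)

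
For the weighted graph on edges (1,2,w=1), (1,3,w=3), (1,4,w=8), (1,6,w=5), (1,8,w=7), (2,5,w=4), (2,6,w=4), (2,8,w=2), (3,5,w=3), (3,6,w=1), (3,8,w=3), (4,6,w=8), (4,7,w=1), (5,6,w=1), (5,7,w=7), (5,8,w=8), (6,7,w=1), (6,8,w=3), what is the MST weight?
10 (MST edges: (1,2,w=1), (1,3,w=3), (2,8,w=2), (3,6,w=1), (4,7,w=1), (5,6,w=1), (6,7,w=1); sum of weights 1 + 3 + 2 + 1 + 1 + 1 + 1 = 10)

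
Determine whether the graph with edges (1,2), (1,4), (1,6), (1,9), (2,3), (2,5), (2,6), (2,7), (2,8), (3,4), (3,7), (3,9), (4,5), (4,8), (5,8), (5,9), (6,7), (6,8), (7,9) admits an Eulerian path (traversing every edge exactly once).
Yes — and in fact it has an Eulerian circuit (the graph is connected and all 9 vertices have even degree)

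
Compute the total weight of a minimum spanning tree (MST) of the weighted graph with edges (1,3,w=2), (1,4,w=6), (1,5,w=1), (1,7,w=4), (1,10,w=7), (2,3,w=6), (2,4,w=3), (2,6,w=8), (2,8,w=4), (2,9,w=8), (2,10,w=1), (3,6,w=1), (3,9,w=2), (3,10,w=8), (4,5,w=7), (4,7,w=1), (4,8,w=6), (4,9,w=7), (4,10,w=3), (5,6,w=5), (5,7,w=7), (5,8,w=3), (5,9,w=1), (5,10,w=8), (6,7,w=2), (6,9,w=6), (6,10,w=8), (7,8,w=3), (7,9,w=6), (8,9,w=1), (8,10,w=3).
13 (MST edges: (1,3,w=2), (1,5,w=1), (2,4,w=3), (2,10,w=1), (3,6,w=1), (4,7,w=1), (5,9,w=1), (6,7,w=2), (8,9,w=1); sum of weights 2 + 1 + 3 + 1 + 1 + 1 + 1 + 2 + 1 = 13)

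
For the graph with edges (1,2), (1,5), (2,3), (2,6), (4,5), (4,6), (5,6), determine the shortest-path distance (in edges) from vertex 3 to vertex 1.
2 (path: 3 -> 2 -> 1, 2 edges)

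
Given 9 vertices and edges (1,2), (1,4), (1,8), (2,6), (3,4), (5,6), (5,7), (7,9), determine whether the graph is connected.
Yes (BFS from 1 visits [1, 2, 4, 8, 6, 3, 5, 7, 9] — all 9 vertices reached)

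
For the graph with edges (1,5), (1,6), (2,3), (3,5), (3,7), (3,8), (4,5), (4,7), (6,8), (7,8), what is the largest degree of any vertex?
4 (attained at vertex 3)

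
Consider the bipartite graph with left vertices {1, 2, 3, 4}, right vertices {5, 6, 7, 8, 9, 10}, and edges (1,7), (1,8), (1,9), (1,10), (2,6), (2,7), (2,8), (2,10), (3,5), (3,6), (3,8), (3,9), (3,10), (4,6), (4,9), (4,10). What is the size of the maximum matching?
4 (matching: (1,10), (2,7), (3,8), (4,9); upper bound min(|L|,|R|) = min(4,6) = 4)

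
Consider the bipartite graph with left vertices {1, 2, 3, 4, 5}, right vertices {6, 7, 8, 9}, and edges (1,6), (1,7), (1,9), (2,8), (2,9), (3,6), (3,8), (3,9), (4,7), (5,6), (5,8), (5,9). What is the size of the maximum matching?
4 (matching: (1,9), (2,8), (3,6), (4,7); upper bound min(|L|,|R|) = min(5,4) = 4)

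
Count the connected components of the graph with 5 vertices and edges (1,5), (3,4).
3 (components: {1, 5}, {2}, {3, 4})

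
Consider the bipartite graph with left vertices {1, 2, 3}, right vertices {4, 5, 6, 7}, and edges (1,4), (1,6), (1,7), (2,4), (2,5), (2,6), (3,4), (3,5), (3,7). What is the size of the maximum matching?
3 (matching: (1,7), (2,6), (3,5); upper bound min(|L|,|R|) = min(3,4) = 3)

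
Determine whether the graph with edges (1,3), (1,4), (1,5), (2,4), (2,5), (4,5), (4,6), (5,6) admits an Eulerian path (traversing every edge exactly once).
Yes (the graph is connected and exactly 2 vertices have odd degree: {1, 3}; any Eulerian path must start and end at those)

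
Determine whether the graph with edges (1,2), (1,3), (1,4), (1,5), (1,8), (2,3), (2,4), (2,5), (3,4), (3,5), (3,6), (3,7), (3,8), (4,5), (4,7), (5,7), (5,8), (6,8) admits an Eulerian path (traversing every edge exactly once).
No (4 vertices have odd degree: {1, 3, 4, 7}; Eulerian path requires 0 or 2)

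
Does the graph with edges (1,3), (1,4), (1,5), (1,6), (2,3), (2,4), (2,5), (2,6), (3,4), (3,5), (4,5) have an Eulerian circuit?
Yes (the graph is connected and all 6 vertices have even degree)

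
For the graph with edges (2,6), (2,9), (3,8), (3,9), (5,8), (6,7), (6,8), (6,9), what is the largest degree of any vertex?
4 (attained at vertex 6)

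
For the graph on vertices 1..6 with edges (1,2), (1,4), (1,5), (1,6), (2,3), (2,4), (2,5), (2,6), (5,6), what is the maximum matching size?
3 (matching: (1,4), (2,3), (5,6); upper bound floor(n/2) = floor(6/2) = 3)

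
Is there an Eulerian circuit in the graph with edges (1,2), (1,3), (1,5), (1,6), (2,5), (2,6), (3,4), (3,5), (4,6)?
No (4 vertices have odd degree: {2, 3, 5, 6}; Eulerian circuit requires 0)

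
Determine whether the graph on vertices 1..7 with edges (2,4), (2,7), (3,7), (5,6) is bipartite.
Yes. Partition: {1, 2, 3, 5}, {4, 6, 7}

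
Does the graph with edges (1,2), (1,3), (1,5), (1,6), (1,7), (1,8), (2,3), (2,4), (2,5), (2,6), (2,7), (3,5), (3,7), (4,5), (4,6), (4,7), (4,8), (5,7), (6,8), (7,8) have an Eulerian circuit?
No (2 vertices have odd degree: {4, 5}; Eulerian circuit requires 0)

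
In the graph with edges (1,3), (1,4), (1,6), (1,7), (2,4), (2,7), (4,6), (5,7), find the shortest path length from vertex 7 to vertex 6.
2 (path: 7 -> 1 -> 6, 2 edges)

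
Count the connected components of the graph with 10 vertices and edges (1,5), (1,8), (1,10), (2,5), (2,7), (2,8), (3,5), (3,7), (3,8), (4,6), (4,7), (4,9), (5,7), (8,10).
1 (components: {1, 2, 3, 4, 5, 6, 7, 8, 9, 10})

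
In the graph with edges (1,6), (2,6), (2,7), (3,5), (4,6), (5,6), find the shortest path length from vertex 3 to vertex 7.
4 (path: 3 -> 5 -> 6 -> 2 -> 7, 4 edges)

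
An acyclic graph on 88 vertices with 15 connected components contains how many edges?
73 (Each of the 15 component trees on V_i vertices has V_i - 1 edges; summing gives V - C = 88 - 15 = 73)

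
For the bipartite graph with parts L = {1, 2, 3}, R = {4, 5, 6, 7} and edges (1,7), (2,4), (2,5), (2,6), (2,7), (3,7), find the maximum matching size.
2 (matching: (1,7), (2,6); upper bound min(|L|,|R|) = min(3,4) = 3)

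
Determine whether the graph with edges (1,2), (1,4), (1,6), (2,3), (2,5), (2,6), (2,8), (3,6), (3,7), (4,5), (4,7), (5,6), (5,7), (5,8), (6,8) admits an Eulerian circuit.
No (8 vertices have odd degree: {1, 2, 3, 4, 5, 6, 7, 8}; Eulerian circuit requires 0)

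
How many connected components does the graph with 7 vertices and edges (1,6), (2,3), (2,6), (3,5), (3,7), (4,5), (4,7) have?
1 (components: {1, 2, 3, 4, 5, 6, 7})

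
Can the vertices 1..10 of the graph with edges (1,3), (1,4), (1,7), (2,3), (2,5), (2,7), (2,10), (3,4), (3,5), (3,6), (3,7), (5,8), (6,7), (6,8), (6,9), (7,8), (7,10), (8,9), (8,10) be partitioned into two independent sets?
No (odd cycle of length 3: 4 -> 1 -> 3 -> 4)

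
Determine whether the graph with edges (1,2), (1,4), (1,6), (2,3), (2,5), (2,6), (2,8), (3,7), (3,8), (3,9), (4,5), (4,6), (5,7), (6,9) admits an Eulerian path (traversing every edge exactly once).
No (4 vertices have odd degree: {1, 2, 4, 5}; Eulerian path requires 0 or 2)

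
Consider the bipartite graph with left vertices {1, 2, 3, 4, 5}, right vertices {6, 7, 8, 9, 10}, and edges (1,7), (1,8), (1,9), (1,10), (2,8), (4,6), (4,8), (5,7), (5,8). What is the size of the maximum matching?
4 (matching: (1,10), (2,8), (4,6), (5,7); upper bound min(|L|,|R|) = min(5,5) = 5)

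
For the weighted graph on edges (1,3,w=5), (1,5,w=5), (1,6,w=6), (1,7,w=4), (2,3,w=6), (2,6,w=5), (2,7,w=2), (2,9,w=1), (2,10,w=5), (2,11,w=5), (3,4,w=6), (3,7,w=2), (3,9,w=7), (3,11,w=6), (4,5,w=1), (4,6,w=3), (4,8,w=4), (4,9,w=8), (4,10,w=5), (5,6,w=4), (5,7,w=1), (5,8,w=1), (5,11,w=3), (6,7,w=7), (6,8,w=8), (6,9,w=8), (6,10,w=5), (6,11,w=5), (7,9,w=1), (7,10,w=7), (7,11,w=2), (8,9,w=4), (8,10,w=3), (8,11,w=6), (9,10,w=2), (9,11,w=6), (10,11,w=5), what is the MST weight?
18 (MST edges: (1,7,w=4), (2,9,w=1), (3,7,w=2), (4,5,w=1), (4,6,w=3), (5,7,w=1), (5,8,w=1), (7,9,w=1), (7,11,w=2), (9,10,w=2); sum of weights 4 + 1 + 2 + 1 + 3 + 1 + 1 + 1 + 2 + 2 = 18)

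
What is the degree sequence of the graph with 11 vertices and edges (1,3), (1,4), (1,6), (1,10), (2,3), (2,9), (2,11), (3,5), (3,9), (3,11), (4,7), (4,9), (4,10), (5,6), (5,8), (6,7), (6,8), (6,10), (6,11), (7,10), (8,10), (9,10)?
[6, 6, 5, 4, 4, 4, 3, 3, 3, 3, 3] (degrees: deg(1)=4, deg(2)=3, deg(3)=5, deg(4)=4, deg(5)=3, deg(6)=6, deg(7)=3, deg(8)=3, deg(9)=4, deg(10)=6, deg(11)=3)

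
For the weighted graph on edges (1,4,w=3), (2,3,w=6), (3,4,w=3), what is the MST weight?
12 (MST edges: (1,4,w=3), (2,3,w=6), (3,4,w=3); sum of weights 3 + 6 + 3 = 12)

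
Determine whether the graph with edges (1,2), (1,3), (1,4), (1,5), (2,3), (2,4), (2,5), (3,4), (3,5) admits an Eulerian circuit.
No (2 vertices have odd degree: {4, 5}; Eulerian circuit requires 0)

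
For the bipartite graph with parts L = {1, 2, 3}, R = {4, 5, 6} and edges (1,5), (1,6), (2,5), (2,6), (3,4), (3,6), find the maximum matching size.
3 (matching: (1,6), (2,5), (3,4); upper bound min(|L|,|R|) = min(3,3) = 3)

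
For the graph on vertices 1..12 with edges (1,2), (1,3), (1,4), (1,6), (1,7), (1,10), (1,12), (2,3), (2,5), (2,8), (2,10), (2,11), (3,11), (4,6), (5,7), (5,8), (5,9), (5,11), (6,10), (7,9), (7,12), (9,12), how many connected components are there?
1 (components: {1, 2, 3, 4, 5, 6, 7, 8, 9, 10, 11, 12})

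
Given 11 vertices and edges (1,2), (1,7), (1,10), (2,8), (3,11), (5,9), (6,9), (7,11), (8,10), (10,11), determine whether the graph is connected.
No, it has 3 components: {1, 2, 3, 7, 8, 10, 11}, {4}, {5, 6, 9}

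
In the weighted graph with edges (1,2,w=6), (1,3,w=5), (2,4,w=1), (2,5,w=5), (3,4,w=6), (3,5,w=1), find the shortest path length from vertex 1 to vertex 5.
6 (path: 1 -> 3 -> 5; weights 5 + 1 = 6)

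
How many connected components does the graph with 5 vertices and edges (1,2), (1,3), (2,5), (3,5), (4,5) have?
1 (components: {1, 2, 3, 4, 5})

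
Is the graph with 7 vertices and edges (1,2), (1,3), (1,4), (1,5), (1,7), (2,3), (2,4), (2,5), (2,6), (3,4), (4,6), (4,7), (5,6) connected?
Yes (BFS from 1 visits [1, 2, 3, 4, 5, 7, 6] — all 7 vertices reached)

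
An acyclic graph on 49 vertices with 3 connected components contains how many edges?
46 (Each of the 3 component trees on V_i vertices has V_i - 1 edges; summing gives V - C = 49 - 3 = 46)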